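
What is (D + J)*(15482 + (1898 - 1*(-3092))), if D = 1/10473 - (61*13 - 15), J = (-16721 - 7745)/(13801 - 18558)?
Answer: -262749728411192/16606687 ≈ -1.5822e+7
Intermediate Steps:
J = 24466/4757 (J = -24466/(-4757) = -24466*(-1/4757) = 24466/4757 ≈ 5.1432)
D = -8147993/10473 (D = 1/10473 - (793 - 15) = 1/10473 - 1*778 = 1/10473 - 778 = -8147993/10473 ≈ -778.00)
(D + J)*(15482 + (1898 - 1*(-3092))) = (-8147993/10473 + 24466/4757)*(15482 + (1898 - 1*(-3092))) = -38503770283*(15482 + (1898 + 3092))/49820061 = -38503770283*(15482 + 4990)/49820061 = -38503770283/49820061*20472 = -262749728411192/16606687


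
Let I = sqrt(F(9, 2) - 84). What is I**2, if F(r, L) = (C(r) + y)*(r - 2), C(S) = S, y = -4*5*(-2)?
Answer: 259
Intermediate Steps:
y = 40 (y = -20*(-2) = 40)
F(r, L) = (-2 + r)*(40 + r) (F(r, L) = (r + 40)*(r - 2) = (40 + r)*(-2 + r) = (-2 + r)*(40 + r))
I = sqrt(259) (I = sqrt((-80 + 9**2 + 38*9) - 84) = sqrt((-80 + 81 + 342) - 84) = sqrt(343 - 84) = sqrt(259) ≈ 16.093)
I**2 = (sqrt(259))**2 = 259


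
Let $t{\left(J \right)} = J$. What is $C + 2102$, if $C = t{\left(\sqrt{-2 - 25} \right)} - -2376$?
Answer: $4478 + 3 i \sqrt{3} \approx 4478.0 + 5.1962 i$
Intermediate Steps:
$C = 2376 + 3 i \sqrt{3}$ ($C = \sqrt{-2 - 25} - -2376 = \sqrt{-27} + 2376 = 3 i \sqrt{3} + 2376 = 2376 + 3 i \sqrt{3} \approx 2376.0 + 5.1962 i$)
$C + 2102 = \left(2376 + 3 i \sqrt{3}\right) + 2102 = 4478 + 3 i \sqrt{3}$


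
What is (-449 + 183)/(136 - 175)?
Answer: 266/39 ≈ 6.8205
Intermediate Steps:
(-449 + 183)/(136 - 175) = -266/(-39) = -266*(-1/39) = 266/39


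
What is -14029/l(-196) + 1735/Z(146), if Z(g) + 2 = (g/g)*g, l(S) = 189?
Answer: -188029/3024 ≈ -62.179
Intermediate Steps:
Z(g) = -2 + g (Z(g) = -2 + (g/g)*g = -2 + 1*g = -2 + g)
-14029/l(-196) + 1735/Z(146) = -14029/189 + 1735/(-2 + 146) = -14029*1/189 + 1735/144 = -14029/189 + 1735*(1/144) = -14029/189 + 1735/144 = -188029/3024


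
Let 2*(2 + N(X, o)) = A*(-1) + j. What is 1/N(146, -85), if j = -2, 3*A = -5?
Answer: -6/13 ≈ -0.46154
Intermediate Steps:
A = -5/3 (A = (⅓)*(-5) = -5/3 ≈ -1.6667)
N(X, o) = -13/6 (N(X, o) = -2 + (-5/3*(-1) - 2)/2 = -2 + (5/3 - 2)/2 = -2 + (½)*(-⅓) = -2 - ⅙ = -13/6)
1/N(146, -85) = 1/(-13/6) = -6/13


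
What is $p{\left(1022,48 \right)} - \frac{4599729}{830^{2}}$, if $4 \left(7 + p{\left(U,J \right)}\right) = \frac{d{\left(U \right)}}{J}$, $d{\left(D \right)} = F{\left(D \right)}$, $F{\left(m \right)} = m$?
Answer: $- \frac{138121721}{16533600} \approx -8.354$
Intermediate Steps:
$d{\left(D \right)} = D$
$p{\left(U,J \right)} = -7 + \frac{U}{4 J}$ ($p{\left(U,J \right)} = -7 + \frac{U \frac{1}{J}}{4} = -7 + \frac{U}{4 J}$)
$p{\left(1022,48 \right)} - \frac{4599729}{830^{2}} = \left(-7 + \frac{1}{4} \cdot 1022 \cdot \frac{1}{48}\right) - \frac{4599729}{830^{2}} = \left(-7 + \frac{1}{4} \cdot 1022 \cdot \frac{1}{48}\right) - \frac{4599729}{688900} = \left(-7 + \frac{511}{96}\right) - 4599729 \cdot \frac{1}{688900} = - \frac{161}{96} - \frac{4599729}{688900} = - \frac{138121721}{16533600}$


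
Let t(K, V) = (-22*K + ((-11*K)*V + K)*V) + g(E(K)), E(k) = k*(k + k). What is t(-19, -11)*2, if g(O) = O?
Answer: 53276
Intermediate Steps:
E(k) = 2*k² (E(k) = k*(2*k) = 2*k²)
t(K, V) = -22*K + 2*K² + V*(K - 11*K*V) (t(K, V) = (-22*K + ((-11*K)*V + K)*V) + 2*K² = (-22*K + (-11*K*V + K)*V) + 2*K² = (-22*K + (K - 11*K*V)*V) + 2*K² = (-22*K + V*(K - 11*K*V)) + 2*K² = -22*K + 2*K² + V*(K - 11*K*V))
t(-19, -11)*2 = -19*(-22 - 11 - 11*(-11)² + 2*(-19))*2 = -19*(-22 - 11 - 11*121 - 38)*2 = -19*(-22 - 11 - 1331 - 38)*2 = -19*(-1402)*2 = 26638*2 = 53276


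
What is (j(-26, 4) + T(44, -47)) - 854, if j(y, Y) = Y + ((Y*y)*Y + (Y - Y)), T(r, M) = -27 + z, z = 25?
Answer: -1268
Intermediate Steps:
T(r, M) = -2 (T(r, M) = -27 + 25 = -2)
j(y, Y) = Y + y*Y² (j(y, Y) = Y + (y*Y² + 0) = Y + y*Y²)
(j(-26, 4) + T(44, -47)) - 854 = (4*(1 + 4*(-26)) - 2) - 854 = (4*(1 - 104) - 2) - 854 = (4*(-103) - 2) - 854 = (-412 - 2) - 854 = -414 - 854 = -1268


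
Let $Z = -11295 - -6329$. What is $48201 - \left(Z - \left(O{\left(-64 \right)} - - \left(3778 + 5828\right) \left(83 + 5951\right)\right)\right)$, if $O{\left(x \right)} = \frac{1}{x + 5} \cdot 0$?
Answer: $58015771$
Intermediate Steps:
$Z = -4966$ ($Z = -11295 + 6329 = -4966$)
$O{\left(x \right)} = 0$ ($O{\left(x \right)} = \frac{1}{5 + x} 0 = 0$)
$48201 - \left(Z - \left(O{\left(-64 \right)} - - \left(3778 + 5828\right) \left(83 + 5951\right)\right)\right) = 48201 - \left(-4966 - \left(0 - - \left(3778 + 5828\right) \left(83 + 5951\right)\right)\right) = 48201 - \left(-4966 - \left(0 - - 9606 \cdot 6034\right)\right) = 48201 - \left(-4966 - \left(0 - \left(-1\right) 57962604\right)\right) = 48201 - \left(-4966 - \left(0 - -57962604\right)\right) = 48201 - \left(-4966 - \left(0 + 57962604\right)\right) = 48201 - \left(-4966 - 57962604\right) = 48201 - -57967570 = 48201 + 57967570 = 58015771$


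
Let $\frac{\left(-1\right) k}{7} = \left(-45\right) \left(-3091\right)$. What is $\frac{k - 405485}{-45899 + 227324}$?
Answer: $- \frac{55166}{7257} \approx -7.6018$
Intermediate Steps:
$k = -973665$ ($k = - 7 \left(\left(-45\right) \left(-3091\right)\right) = \left(-7\right) 139095 = -973665$)
$\frac{k - 405485}{-45899 + 227324} = \frac{-973665 - 405485}{-45899 + 227324} = - \frac{1379150}{181425} = \left(-1379150\right) \frac{1}{181425} = - \frac{55166}{7257}$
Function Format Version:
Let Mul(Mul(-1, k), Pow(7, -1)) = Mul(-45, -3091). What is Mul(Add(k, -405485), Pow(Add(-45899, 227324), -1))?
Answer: Rational(-55166, 7257) ≈ -7.6018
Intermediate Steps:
k = -973665 (k = Mul(-7, Mul(-45, -3091)) = Mul(-7, 139095) = -973665)
Mul(Add(k, -405485), Pow(Add(-45899, 227324), -1)) = Mul(Add(-973665, -405485), Pow(Add(-45899, 227324), -1)) = Mul(-1379150, Pow(181425, -1)) = Mul(-1379150, Rational(1, 181425)) = Rational(-55166, 7257)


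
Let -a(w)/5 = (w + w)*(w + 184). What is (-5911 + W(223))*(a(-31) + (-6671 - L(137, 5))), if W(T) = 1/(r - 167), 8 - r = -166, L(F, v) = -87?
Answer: -1690044096/7 ≈ -2.4143e+8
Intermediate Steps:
a(w) = -10*w*(184 + w) (a(w) = -5*(w + w)*(w + 184) = -5*2*w*(184 + w) = -10*w*(184 + w))
r = 174 (r = 8 - 1*(-166) = 8 + 166 = 174)
W(T) = ⅐ (W(T) = 1/(174 - 167) = 1/7 = ⅐)
(-5911 + W(223))*(a(-31) + (-6671 - L(137, 5))) = (-5911 + ⅐)*(-10*(-31)*(184 - 31) + (-6671 - 1*(-87))) = -41376*(-10*(-31)*153 + (-6671 + 87))/7 = -41376*(47430 - 6584)/7 = -41376/7*40846 = -1690044096/7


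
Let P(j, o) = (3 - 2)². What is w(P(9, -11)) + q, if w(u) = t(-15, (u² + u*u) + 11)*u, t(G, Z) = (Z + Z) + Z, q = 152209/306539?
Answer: 12107230/306539 ≈ 39.497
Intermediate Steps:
q = 152209/306539 (q = 152209*(1/306539) = 152209/306539 ≈ 0.49654)
t(G, Z) = 3*Z (t(G, Z) = 2*Z + Z = 3*Z)
P(j, o) = 1 (P(j, o) = 1² = 1)
w(u) = u*(33 + 6*u²) (w(u) = (3*((u² + u*u) + 11))*u = (3*((u² + u²) + 11))*u = (3*(2*u² + 11))*u = (3*(11 + 2*u²))*u = (33 + 6*u²)*u = u*(33 + 6*u²))
w(P(9, -11)) + q = (6*1³ + 33*1) + 152209/306539 = (6*1 + 33) + 152209/306539 = (6 + 33) + 152209/306539 = 39 + 152209/306539 = 12107230/306539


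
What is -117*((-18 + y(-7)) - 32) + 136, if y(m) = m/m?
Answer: 5869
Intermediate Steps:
y(m) = 1
-117*((-18 + y(-7)) - 32) + 136 = -117*((-18 + 1) - 32) + 136 = -117*(-17 - 32) + 136 = -117*(-49) + 136 = 5733 + 136 = 5869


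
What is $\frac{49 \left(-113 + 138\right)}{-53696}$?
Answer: $- \frac{1225}{53696} \approx -0.022814$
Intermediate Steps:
$\frac{49 \left(-113 + 138\right)}{-53696} = 49 \cdot 25 \left(- \frac{1}{53696}\right) = 1225 \left(- \frac{1}{53696}\right) = - \frac{1225}{53696}$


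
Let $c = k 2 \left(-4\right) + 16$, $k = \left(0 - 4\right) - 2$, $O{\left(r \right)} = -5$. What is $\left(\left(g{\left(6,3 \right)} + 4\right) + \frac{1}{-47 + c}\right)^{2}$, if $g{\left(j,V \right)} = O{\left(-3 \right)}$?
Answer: $\frac{256}{289} \approx 0.88581$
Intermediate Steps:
$g{\left(j,V \right)} = -5$
$k = -6$ ($k = -4 - 2 = -6$)
$c = 64$ ($c = \left(-6\right) 2 \left(-4\right) + 16 = \left(-12\right) \left(-4\right) + 16 = 48 + 16 = 64$)
$\left(\left(g{\left(6,3 \right)} + 4\right) + \frac{1}{-47 + c}\right)^{2} = \left(\left(-5 + 4\right) + \frac{1}{-47 + 64}\right)^{2} = \left(-1 + \frac{1}{17}\right)^{2} = \left(- \frac{16}{17}\right)^{2} = \frac{256}{289}$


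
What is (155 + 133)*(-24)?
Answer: -6912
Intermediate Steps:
(155 + 133)*(-24) = 288*(-24) = -6912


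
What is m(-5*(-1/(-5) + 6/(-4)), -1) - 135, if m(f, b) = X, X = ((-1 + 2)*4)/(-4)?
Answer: -136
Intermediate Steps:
X = -1 (X = (1*4)*(-1/4) = 4*(-1/4) = -1)
m(f, b) = -1
m(-5*(-1/(-5) + 6/(-4)), -1) - 135 = -1 - 135 = -136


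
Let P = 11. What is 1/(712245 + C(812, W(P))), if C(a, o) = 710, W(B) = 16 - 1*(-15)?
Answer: 1/712955 ≈ 1.4026e-6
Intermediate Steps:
W(B) = 31 (W(B) = 16 + 15 = 31)
1/(712245 + C(812, W(P))) = 1/(712245 + 710) = 1/712955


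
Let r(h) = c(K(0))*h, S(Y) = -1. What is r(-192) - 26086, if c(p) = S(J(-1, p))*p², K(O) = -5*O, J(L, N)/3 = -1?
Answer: -26086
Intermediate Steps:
J(L, N) = -3 (J(L, N) = 3*(-1) = -3)
c(p) = -p²
r(h) = 0 (r(h) = (-(-5*0)²)*h = (-1*0²)*h = (-1*0)*h = 0*h = 0)
r(-192) - 26086 = 0 - 26086 = -26086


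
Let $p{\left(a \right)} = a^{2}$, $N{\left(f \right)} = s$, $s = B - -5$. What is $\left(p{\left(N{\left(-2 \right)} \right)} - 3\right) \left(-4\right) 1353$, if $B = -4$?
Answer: $10824$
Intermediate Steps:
$s = 1$ ($s = -4 - -5 = -4 + 5 = 1$)
$N{\left(f \right)} = 1$
$\left(p{\left(N{\left(-2 \right)} \right)} - 3\right) \left(-4\right) 1353 = \left(1^{2} - 3\right) \left(-4\right) 1353 = \left(1 - 3\right) \left(-4\right) 1353 = \left(-2\right) \left(-4\right) 1353 = 8 \cdot 1353 = 10824$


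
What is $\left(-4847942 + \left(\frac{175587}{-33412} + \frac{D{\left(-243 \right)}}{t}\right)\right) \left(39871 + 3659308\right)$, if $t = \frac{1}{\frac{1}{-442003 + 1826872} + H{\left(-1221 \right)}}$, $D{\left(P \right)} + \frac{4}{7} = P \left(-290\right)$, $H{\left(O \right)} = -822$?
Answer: $- \frac{75213031564428939852275363}{323898701196} \approx -2.3221 \cdot 10^{14}$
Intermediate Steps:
$D{\left(P \right)} = - \frac{4}{7} - 290 P$ ($D{\left(P \right)} = - \frac{4}{7} + P \left(-290\right) = - \frac{4}{7} - 290 P$)
$t = - \frac{1384869}{1138362317}$ ($t = \frac{1}{\frac{1}{-442003 + 1826872} - 822} = \frac{1}{\frac{1}{1384869} - 822} = \frac{1}{- \frac{1138362317}{1384869}} = - \frac{1384869}{1138362317} \approx -0.0012165$)
$\left(-4847942 + \left(\frac{175587}{-33412} + \frac{D{\left(-243 \right)}}{t}\right)\right) \left(39871 + 3659308\right) = \left(-4847942 + \left(\frac{175587}{-33412} + \frac{- \frac{4}{7} - -70470}{- \frac{1384869}{1138362317}}\right)\right) \left(39871 + 3659308\right) = \left(-4847942 + \left(175587 \left(- \frac{1}{33412}\right) + \left(- \frac{4}{7} + 70470\right) \left(- \frac{1138362317}{1384869}\right)\right)\right) 3699179 = \left(-4847942 + \left(- \frac{175587}{33412} + \frac{493286}{7} \left(- \frac{1138362317}{1384869}\right)\right)\right) 3699179 = \left(-4847942 - \frac{18762115836864106465}{323898701196}\right) 3699179 = \left(- \frac{20332357954137645097}{323898701196}\right) 3699179 = - \frac{75213031564428939852275363}{323898701196}$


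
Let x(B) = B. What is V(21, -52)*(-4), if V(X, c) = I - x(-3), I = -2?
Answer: -4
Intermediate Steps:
V(X, c) = 1 (V(X, c) = -2 - 1*(-3) = -2 + 3 = 1)
V(21, -52)*(-4) = 1*(-4) = -4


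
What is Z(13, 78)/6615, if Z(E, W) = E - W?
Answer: -13/1323 ≈ -0.0098262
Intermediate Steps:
Z(13, 78)/6615 = (13 - 1*78)/6615 = (13 - 78)*(1/6615) = -65*1/6615 = -13/1323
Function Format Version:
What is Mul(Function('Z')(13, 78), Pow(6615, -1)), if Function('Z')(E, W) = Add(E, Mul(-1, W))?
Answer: Rational(-13, 1323) ≈ -0.0098262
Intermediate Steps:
Mul(Function('Z')(13, 78), Pow(6615, -1)) = Mul(Add(13, Mul(-1, 78)), Pow(6615, -1)) = Mul(Add(13, -78), Rational(1, 6615)) = Mul(-65, Rational(1, 6615)) = Rational(-13, 1323)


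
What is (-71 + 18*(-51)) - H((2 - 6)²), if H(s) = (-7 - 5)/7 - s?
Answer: -6799/7 ≈ -971.29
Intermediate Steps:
H(s) = -12/7 - s (H(s) = (⅐)*(-12) - s = -12/7 - s)
(-71 + 18*(-51)) - H((2 - 6)²) = (-71 + 18*(-51)) - (-12/7 - (2 - 6)²) = (-71 - 918) - (-12/7 - 1*(-4)²) = -989 - (-12/7 - 1*16) = -989 - (-12/7 - 16) = -989 - 1*(-124/7) = -989 + 124/7 = -6799/7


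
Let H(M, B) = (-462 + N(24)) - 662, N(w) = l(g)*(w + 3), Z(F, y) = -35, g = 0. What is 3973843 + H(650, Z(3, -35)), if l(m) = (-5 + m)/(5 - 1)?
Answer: 15890741/4 ≈ 3.9727e+6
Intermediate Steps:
l(m) = -5/4 + m/4 (l(m) = (-5 + m)/4 = (-5 + m)*(1/4) = -5/4 + m/4)
N(w) = -15/4 - 5*w/4 (N(w) = (-5/4 + (1/4)*0)*(w + 3) = (-5/4 + 0)*(3 + w) = -5*(3 + w)/4 = -15/4 - 5*w/4)
H(M, B) = -4631/4 (H(M, B) = (-462 + (-15/4 - 5/4*24)) - 662 = (-462 + (-15/4 - 30)) - 662 = (-462 - 135/4) - 662 = -1983/4 - 662 = -4631/4)
3973843 + H(650, Z(3, -35)) = 3973843 - 4631/4 = 15890741/4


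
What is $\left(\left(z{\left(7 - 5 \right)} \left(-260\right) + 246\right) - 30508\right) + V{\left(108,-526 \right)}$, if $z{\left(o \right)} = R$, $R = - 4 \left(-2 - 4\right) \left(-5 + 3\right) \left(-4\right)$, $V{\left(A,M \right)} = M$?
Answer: $-80708$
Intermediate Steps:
$R = 192$ ($R = - 4 \left(\left(-6\right) \left(-2\right)\right) \left(-4\right) = \left(-4\right) 12 \left(-4\right) = \left(-48\right) \left(-4\right) = 192$)
$z{\left(o \right)} = 192$
$\left(\left(z{\left(7 - 5 \right)} \left(-260\right) + 246\right) - 30508\right) + V{\left(108,-526 \right)} = \left(\left(192 \left(-260\right) + 246\right) - 30508\right) - 526 = \left(\left(-49920 + 246\right) - 30508\right) - 526 = \left(-49674 - 30508\right) - 526 = -80182 - 526 = -80708$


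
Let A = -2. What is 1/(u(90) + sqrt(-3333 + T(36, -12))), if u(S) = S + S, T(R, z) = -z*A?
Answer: 20/3973 - I*sqrt(373)/11919 ≈ 0.005034 - 0.0016204*I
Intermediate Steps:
T(R, z) = 2*z (T(R, z) = -z*(-2) = -(-2)*z = 2*z)
u(S) = 2*S
1/(u(90) + sqrt(-3333 + T(36, -12))) = 1/(2*90 + sqrt(-3333 + 2*(-12))) = 1/(180 + sqrt(-3333 - 24)) = 1/(180 + sqrt(-3357)) = 1/(180 + 3*I*sqrt(373))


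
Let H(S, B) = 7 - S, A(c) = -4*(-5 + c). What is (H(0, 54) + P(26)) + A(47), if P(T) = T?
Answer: -135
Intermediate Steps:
A(c) = 20 - 4*c
(H(0, 54) + P(26)) + A(47) = ((7 - 1*0) + 26) + (20 - 4*47) = ((7 + 0) + 26) + (20 - 188) = (7 + 26) - 168 = 33 - 168 = -135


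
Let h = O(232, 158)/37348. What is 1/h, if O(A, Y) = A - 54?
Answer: 18674/89 ≈ 209.82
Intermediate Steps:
O(A, Y) = -54 + A
h = 89/18674 (h = (-54 + 232)/37348 = 178*(1/37348) = 89/18674 ≈ 0.0047660)
1/h = 1/(89/18674) = 18674/89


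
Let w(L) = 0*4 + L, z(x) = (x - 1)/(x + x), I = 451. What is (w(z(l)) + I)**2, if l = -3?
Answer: 1836025/9 ≈ 2.0400e+5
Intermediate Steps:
z(x) = (-1 + x)/(2*x) (z(x) = (-1 + x)/((2*x)) = (-1 + x)*(1/(2*x)) = (-1 + x)/(2*x))
w(L) = L (w(L) = 0 + L = L)
(w(z(l)) + I)**2 = ((1/2)*(-1 - 3)/(-3) + 451)**2 = ((1/2)*(-1/3)*(-4) + 451)**2 = (2/3 + 451)**2 = (1355/3)**2 = 1836025/9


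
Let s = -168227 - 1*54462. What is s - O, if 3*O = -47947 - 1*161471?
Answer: -152883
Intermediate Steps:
O = -69806 (O = (-47947 - 1*161471)/3 = (-47947 - 161471)/3 = (1/3)*(-209418) = -69806)
s = -222689 (s = -168227 - 54462 = -222689)
s - O = -222689 - 1*(-69806) = -222689 + 69806 = -152883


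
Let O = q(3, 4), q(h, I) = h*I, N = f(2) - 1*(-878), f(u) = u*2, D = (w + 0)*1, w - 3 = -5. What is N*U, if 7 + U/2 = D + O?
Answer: 5292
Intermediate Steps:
w = -2 (w = 3 - 5 = -2)
D = -2 (D = (-2 + 0)*1 = -2*1 = -2)
f(u) = 2*u
N = 882 (N = 2*2 - 1*(-878) = 4 + 878 = 882)
q(h, I) = I*h
O = 12 (O = 4*3 = 12)
U = 6 (U = -14 + 2*(-2 + 12) = -14 + 2*10 = -14 + 20 = 6)
N*U = 882*6 = 5292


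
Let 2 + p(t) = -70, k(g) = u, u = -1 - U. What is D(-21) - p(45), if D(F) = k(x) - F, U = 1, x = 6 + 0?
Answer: 91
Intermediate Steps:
x = 6
u = -2 (u = -1 - 1*1 = -1 - 1 = -2)
k(g) = -2
p(t) = -72 (p(t) = -2 - 70 = -72)
D(F) = -2 - F
D(-21) - p(45) = (-2 - 1*(-21)) - 1*(-72) = (-2 + 21) + 72 = 19 + 72 = 91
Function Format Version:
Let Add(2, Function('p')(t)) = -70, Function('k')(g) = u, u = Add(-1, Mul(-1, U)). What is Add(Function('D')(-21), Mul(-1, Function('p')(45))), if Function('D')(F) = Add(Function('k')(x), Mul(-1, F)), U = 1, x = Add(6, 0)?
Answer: 91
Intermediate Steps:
x = 6
u = -2 (u = Add(-1, Mul(-1, 1)) = Add(-1, -1) = -2)
Function('k')(g) = -2
Function('p')(t) = -72 (Function('p')(t) = Add(-2, -70) = -72)
Function('D')(F) = Add(-2, Mul(-1, F))
Add(Function('D')(-21), Mul(-1, Function('p')(45))) = Add(Add(-2, Mul(-1, -21)), Mul(-1, -72)) = Add(Add(-2, 21), 72) = Add(19, 72) = 91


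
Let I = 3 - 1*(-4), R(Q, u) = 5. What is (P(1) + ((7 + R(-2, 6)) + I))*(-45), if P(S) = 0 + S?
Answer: -900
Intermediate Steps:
P(S) = S
I = 7 (I = 3 + 4 = 7)
(P(1) + ((7 + R(-2, 6)) + I))*(-45) = (1 + ((7 + 5) + 7))*(-45) = (1 + (12 + 7))*(-45) = (1 + 19)*(-45) = 20*(-45) = -900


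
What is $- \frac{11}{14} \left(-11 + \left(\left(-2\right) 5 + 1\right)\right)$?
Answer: $\frac{110}{7} \approx 15.714$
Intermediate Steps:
$- \frac{11}{14} \left(-11 + \left(\left(-2\right) 5 + 1\right)\right) = \left(-11\right) \frac{1}{14} \left(-11 + \left(-10 + 1\right)\right) = - \frac{11 \left(-11 - 9\right)}{14} = \left(- \frac{11}{14}\right) \left(-20\right) = \frac{110}{7}$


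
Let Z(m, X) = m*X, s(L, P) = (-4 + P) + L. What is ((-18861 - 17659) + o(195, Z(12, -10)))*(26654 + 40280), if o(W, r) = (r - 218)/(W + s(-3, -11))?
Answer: -432686677052/177 ≈ -2.4446e+9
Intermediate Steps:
s(L, P) = -4 + L + P
Z(m, X) = X*m
o(W, r) = (-218 + r)/(-18 + W) (o(W, r) = (r - 218)/(W + (-4 - 3 - 11)) = (-218 + r)/(W - 18) = (-218 + r)/(-18 + W))
((-18861 - 17659) + o(195, Z(12, -10)))*(26654 + 40280) = ((-18861 - 17659) + (-218 - 10*12)/(-18 + 195))*(26654 + 40280) = (-36520 + (-218 - 120)/177)*66934 = (-36520 + (1/177)*(-338))*66934 = (-36520 - 338/177)*66934 = -6464378/177*66934 = -432686677052/177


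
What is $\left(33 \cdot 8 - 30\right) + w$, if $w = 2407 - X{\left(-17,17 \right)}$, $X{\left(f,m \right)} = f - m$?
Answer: $2675$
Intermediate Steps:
$w = 2441$ ($w = 2407 - \left(-17 - 17\right) = 2407 - -34 = 2407 + 34 = 2441$)
$\left(33 \cdot 8 - 30\right) + w = \left(33 \cdot 8 - 30\right) + 2441 = \left(264 - 30\right) + 2441 = 234 + 2441 = 2675$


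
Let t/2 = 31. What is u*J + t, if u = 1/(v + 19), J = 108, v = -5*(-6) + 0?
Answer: 3146/49 ≈ 64.204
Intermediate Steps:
t = 62 (t = 2*31 = 62)
v = 30 (v = 30 + 0 = 30)
u = 1/49 (u = 1/(30 + 19) = 1/49 ≈ 0.020408)
u*J + t = (1/49)*108 + 62 = 108/49 + 62 = 3146/49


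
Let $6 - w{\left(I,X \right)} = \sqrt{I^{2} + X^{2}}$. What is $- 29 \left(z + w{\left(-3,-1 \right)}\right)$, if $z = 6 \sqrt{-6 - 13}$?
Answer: $-174 + 29 \sqrt{10} - 174 i \sqrt{19} \approx -82.294 - 758.45 i$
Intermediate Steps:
$w{\left(I,X \right)} = 6 - \sqrt{I^{2} + X^{2}}$
$z = 6 i \sqrt{19}$ ($z = 6 \sqrt{-19} = 6 i \sqrt{19} \approx 26.153 i$)
$- 29 \left(z + w{\left(-3,-1 \right)}\right) = - 29 \left(6 i \sqrt{19} + \left(6 - \sqrt{\left(-3\right)^{2} + \left(-1\right)^{2}}\right)\right) = - 29 \left(6 i \sqrt{19} + \left(6 - \sqrt{9 + 1}\right)\right) = - 29 \left(6 i \sqrt{19} + \left(6 - \sqrt{10}\right)\right) = - 29 \left(6 - \sqrt{10} + 6 i \sqrt{19}\right) = -174 + 29 \sqrt{10} - 174 i \sqrt{19}$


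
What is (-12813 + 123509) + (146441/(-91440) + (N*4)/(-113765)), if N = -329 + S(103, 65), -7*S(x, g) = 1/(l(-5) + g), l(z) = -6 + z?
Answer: 4836373902818819/43691220720 ≈ 1.1069e+5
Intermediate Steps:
S(x, g) = -1/(7*(-11 + g)) (S(x, g) = -1/(7*((-6 - 5) + g)) = -1/(7*(-11 + g)))
N = -124363/378 (N = -329 - 1/(-77 + 7*65) = -329 - 1/(-77 + 455) = -329 - 1/378 = -124363/378 ≈ -329.00)
(-12813 + 123509) + (146441/(-91440) + (N*4)/(-113765)) = (-12813 + 123509) + (146441/(-91440) - 124363/378*4/(-113765)) = 110696 + (146441*(-1/91440) - 248726/189*(-1/113765)) = 110696 + (-146441/91440 + 248726/21501585) = 110696 - 69466002301/43691220720 = 4836373902818819/43691220720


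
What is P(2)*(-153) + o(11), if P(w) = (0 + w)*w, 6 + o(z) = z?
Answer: -607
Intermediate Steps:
o(z) = -6 + z
P(w) = w² (P(w) = w*w = w²)
P(2)*(-153) + o(11) = 2²*(-153) + (-6 + 11) = 4*(-153) + 5 = -612 + 5 = -607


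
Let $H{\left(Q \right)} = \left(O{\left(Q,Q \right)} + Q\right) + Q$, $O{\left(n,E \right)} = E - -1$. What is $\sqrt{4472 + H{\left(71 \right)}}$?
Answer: $\sqrt{4686} \approx 68.454$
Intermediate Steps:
$O{\left(n,E \right)} = 1 + E$ ($O{\left(n,E \right)} = E + 1 = 1 + E$)
$H{\left(Q \right)} = 1 + 3 Q$ ($H{\left(Q \right)} = \left(\left(1 + Q\right) + Q\right) + Q = \left(1 + 2 Q\right) + Q = 1 + 3 Q$)
$\sqrt{4472 + H{\left(71 \right)}} = \sqrt{4472 + \left(1 + 3 \cdot 71\right)} = \sqrt{4472 + \left(1 + 213\right)} = \sqrt{4472 + 214} = \sqrt{4686}$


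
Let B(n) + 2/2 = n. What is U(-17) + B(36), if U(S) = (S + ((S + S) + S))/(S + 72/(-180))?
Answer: 3385/87 ≈ 38.908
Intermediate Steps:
B(n) = -1 + n
U(S) = 4*S/(-2/5 + S) (U(S) = (S + (2*S + S))/(S + 72*(-1/180)) = (S + 3*S)/(S - 2/5) = (4*S)/(-2/5 + S) = 4*S/(-2/5 + S))
U(-17) + B(36) = 20*(-17)/(-2 + 5*(-17)) + (-1 + 36) = 20*(-17)/(-2 - 85) + 35 = 20*(-17)/(-87) + 35 = 20*(-17)*(-1/87) + 35 = 340/87 + 35 = 3385/87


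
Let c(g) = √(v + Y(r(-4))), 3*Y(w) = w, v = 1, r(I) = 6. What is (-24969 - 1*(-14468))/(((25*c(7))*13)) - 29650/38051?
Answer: -29650/38051 - 10501*√3/975 ≈ -19.434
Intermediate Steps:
Y(w) = w/3
c(g) = √3 (c(g) = √(1 + (⅓)*6) = √(1 + 2) = √3)
(-24969 - 1*(-14468))/(((25*c(7))*13)) - 29650/38051 = (-24969 - 1*(-14468))/(((25*√3)*13)) - 29650/38051 = (-24969 + 14468)/((325*√3)) - 29650*1/38051 = -10501*√3/975 - 29650/38051 = -29650/38051 - 10501*√3/975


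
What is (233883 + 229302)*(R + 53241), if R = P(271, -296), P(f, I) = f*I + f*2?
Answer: -12243369105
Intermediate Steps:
P(f, I) = 2*f + I*f (P(f, I) = I*f + 2*f = 2*f + I*f)
R = -79674 (R = 271*(2 - 296) = 271*(-294) = -79674)
(233883 + 229302)*(R + 53241) = (233883 + 229302)*(-79674 + 53241) = 463185*(-26433) = -12243369105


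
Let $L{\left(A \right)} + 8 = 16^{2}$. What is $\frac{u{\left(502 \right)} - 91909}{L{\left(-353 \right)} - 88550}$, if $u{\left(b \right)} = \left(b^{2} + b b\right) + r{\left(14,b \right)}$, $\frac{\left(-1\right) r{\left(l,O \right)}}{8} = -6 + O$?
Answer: $- \frac{408131}{88302} \approx -4.622$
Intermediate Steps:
$L{\left(A \right)} = 248$ ($L{\left(A \right)} = -8 + 16^{2} = -8 + 256 = 248$)
$r{\left(l,O \right)} = 48 - 8 O$ ($r{\left(l,O \right)} = - 8 \left(-6 + O\right) = 48 - 8 O$)
$u{\left(b \right)} = 48 - 8 b + 2 b^{2}$ ($u{\left(b \right)} = \left(b^{2} + b b\right) - \left(-48 + 8 b\right) = \left(b^{2} + b^{2}\right) - \left(-48 + 8 b\right) = 2 b^{2} - \left(-48 + 8 b\right) = 48 - 8 b + 2 b^{2}$)
$\frac{u{\left(502 \right)} - 91909}{L{\left(-353 \right)} - 88550} = \frac{\left(48 - 4016 + 2 \cdot 502^{2}\right) - 91909}{248 - 88550} = \frac{\left(48 - 4016 + 2 \cdot 252004\right) - 91909}{-88302} = \left(\left(48 - 4016 + 504008\right) - 91909\right) \left(- \frac{1}{88302}\right) = \left(500040 - 91909\right) \left(- \frac{1}{88302}\right) = 408131 \left(- \frac{1}{88302}\right) = - \frac{408131}{88302}$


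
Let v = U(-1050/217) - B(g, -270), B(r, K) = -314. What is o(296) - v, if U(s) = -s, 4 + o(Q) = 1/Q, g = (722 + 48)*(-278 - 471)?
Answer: -2962337/9176 ≈ -322.84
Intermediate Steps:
g = -576730 (g = 770*(-749) = -576730)
o(Q) = -4 + 1/Q
v = 9884/31 (v = -(-1050)/217 - 1*(-314) = -(-1050)/217 + 314 = -1*(-150/31) + 314 = 150/31 + 314 = 9884/31 ≈ 318.84)
o(296) - v = (-4 + 1/296) - 1*9884/31 = (-4 + 1/296) - 9884/31 = -1183/296 - 9884/31 = -2962337/9176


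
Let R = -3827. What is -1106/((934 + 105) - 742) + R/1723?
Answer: -3042257/511731 ≈ -5.9450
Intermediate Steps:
-1106/((934 + 105) - 742) + R/1723 = -1106/((934 + 105) - 742) - 3827/1723 = -1106/(1039 - 742) - 3827*1/1723 = -1106/297 - 3827/1723 = -3042257/511731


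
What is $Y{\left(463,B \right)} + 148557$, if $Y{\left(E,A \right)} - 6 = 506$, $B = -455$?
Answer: $149069$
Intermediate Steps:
$Y{\left(E,A \right)} = 512$ ($Y{\left(E,A \right)} = 6 + 506 = 512$)
$Y{\left(463,B \right)} + 148557 = 512 + 148557 = 149069$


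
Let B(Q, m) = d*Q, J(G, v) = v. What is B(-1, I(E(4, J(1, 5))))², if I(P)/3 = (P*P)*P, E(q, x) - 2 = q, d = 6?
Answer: 36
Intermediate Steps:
E(q, x) = 2 + q
I(P) = 3*P³ (I(P) = 3*((P*P)*P) = 3*(P²*P) = 3*P³)
B(Q, m) = 6*Q
B(-1, I(E(4, J(1, 5))))² = (6*(-1))² = (-6)² = 36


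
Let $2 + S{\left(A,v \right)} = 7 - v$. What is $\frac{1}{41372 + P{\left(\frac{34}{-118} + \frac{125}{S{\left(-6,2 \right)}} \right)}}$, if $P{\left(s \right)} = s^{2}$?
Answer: $\frac{31329}{1349784364} \approx 2.321 \cdot 10^{-5}$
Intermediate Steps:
$S{\left(A,v \right)} = 5 - v$ ($S{\left(A,v \right)} = -2 - \left(-7 + v\right) = 5 - v$)
$\frac{1}{41372 + P{\left(\frac{34}{-118} + \frac{125}{S{\left(-6,2 \right)}} \right)}} = \frac{1}{41372 + \left(\frac{34}{-118} + \frac{125}{5 - 2}\right)^{2}} = \frac{1}{41372 + \left(34 \left(- \frac{1}{118}\right) + \frac{125}{5 - 2}\right)^{2}} = \frac{1}{41372 + \left(- \frac{17}{59} + \frac{125}{3}\right)^{2}} = \frac{1}{41372 + \left(\frac{7324}{177}\right)^{2}} = \frac{1}{41372 + \frac{53640976}{31329}} = \frac{1}{\frac{1349784364}{31329}} = \frac{31329}{1349784364}$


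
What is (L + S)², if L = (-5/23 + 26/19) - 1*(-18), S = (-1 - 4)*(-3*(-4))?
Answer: 318658201/190969 ≈ 1668.6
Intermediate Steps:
S = -60 (S = -5*12 = -60)
L = 8369/437 (L = (-5*1/23 + 26*(1/19)) + 18 = (-5/23 + 26/19) + 18 = 503/437 + 18 = 8369/437 ≈ 19.151)
(L + S)² = (8369/437 - 60)² = (-17851/437)² = 318658201/190969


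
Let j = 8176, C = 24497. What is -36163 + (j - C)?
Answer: -52484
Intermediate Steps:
-36163 + (j - C) = -36163 + (8176 - 1*24497) = -36163 + (8176 - 24497) = -36163 - 16321 = -52484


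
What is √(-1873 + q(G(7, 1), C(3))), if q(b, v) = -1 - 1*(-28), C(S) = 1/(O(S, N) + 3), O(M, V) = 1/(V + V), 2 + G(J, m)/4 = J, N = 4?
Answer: I*√1846 ≈ 42.965*I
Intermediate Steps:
G(J, m) = -8 + 4*J
O(M, V) = 1/(2*V)
C(S) = 8/25 (C(S) = 1/((½)/4 + 3) = 1/((½)*(¼) + 3) = 1/(⅛ + 3) = 1/(25/8) = 8/25)
q(b, v) = 27 (q(b, v) = -1 + 28 = 27)
√(-1873 + q(G(7, 1), C(3))) = √(-1873 + 27) = √(-1846) = I*√1846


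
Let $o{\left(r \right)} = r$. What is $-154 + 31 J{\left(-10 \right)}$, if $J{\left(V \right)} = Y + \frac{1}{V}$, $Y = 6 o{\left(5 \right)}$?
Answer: $\frac{7729}{10} \approx 772.9$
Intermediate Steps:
$Y = 30$ ($Y = 6 \cdot 5 = 30$)
$J{\left(V \right)} = 30 + \frac{1}{V}$
$-154 + 31 J{\left(-10 \right)} = -154 + 31 \left(30 + \frac{1}{-10}\right) = -154 + 31 \left(30 - \frac{1}{10}\right) = -154 + 31 \cdot \frac{299}{10} = -154 + \frac{9269}{10} = \frac{7729}{10}$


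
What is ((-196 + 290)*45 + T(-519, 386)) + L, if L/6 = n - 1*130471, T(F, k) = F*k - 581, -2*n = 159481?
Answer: -1457954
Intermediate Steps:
n = -159481/2 (n = -½*159481 = -159481/2 ≈ -79741.)
T(F, k) = -581 + F*k
L = -1261269 (L = 6*(-159481/2 - 1*130471) = 6*(-159481/2 - 130471) = 6*(-420423/2) = -1261269)
((-196 + 290)*45 + T(-519, 386)) + L = ((-196 + 290)*45 + (-581 - 519*386)) - 1261269 = (94*45 + (-581 - 200334)) - 1261269 = (4230 - 200915) - 1261269 = -196685 - 1261269 = -1457954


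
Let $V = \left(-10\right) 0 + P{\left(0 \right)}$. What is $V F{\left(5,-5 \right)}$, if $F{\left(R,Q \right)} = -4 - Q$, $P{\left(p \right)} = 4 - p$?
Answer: $4$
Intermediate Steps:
$V = 4$ ($V = \left(-10\right) 0 + \left(4 - 0\right) = 0 + \left(4 + 0\right) = 0 + 4 = 4$)
$V F{\left(5,-5 \right)} = 4 \left(-4 - -5\right) = 4 \left(-4 + 5\right) = 4 \cdot 1 = 4$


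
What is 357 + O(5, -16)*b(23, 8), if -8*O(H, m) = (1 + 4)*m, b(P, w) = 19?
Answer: 547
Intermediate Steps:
O(H, m) = -5*m/8 (O(H, m) = -(1 + 4)*m/8 = -5*m/8)
357 + O(5, -16)*b(23, 8) = 357 - 5/8*(-16)*19 = 357 + 10*19 = 357 + 190 = 547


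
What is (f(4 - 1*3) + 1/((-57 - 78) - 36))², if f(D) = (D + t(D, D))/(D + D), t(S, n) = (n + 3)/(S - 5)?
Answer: 1/29241 ≈ 3.4199e-5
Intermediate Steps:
t(S, n) = (3 + n)/(-5 + S)
f(D) = (D + (3 + D)/(-5 + D))/(2*D) (f(D) = (D + (3 + D)/(-5 + D))/(D + D) = (D + (3 + D)/(-5 + D))/((2*D)) = (D + (3 + D)/(-5 + D))*(1/(2*D)) = (D + (3 + D)/(-5 + D))/(2*D))
(f(4 - 1*3) + 1/((-57 - 78) - 36))² = ((3 + (4 - 1*3) + (4 - 1*3)*(-5 + (4 - 1*3)))/(2*(4 - 1*3)*(-5 + (4 - 1*3))) + 1/((-57 - 78) - 36))² = ((3 + (4 - 3) + (4 - 3)*(-5 + (4 - 3)))/(2*(4 - 3)*(-5 + (4 - 3))) + 1/(-135 - 36))² = ((½)*(3 + 1 + 1*(-5 + 1))/(1*(-5 + 1)) + 1/(-171))² = ((½)*1*(3 + 1 + 1*(-4))/(-4) - 1/171)² = ((½)*1*(-¼)*(3 + 1 - 4) - 1/171)² = ((½)*1*(-¼)*0 - 1/171)² = (0 - 1/171)² = (-1/171)² = 1/29241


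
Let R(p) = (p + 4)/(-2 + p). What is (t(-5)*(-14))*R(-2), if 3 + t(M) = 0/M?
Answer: -21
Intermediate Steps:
t(M) = -3 (t(M) = -3 + 0/M = -3 + 0 = -3)
R(p) = (4 + p)/(-2 + p)
(t(-5)*(-14))*R(-2) = (-3*(-14))*((4 - 2)/(-2 - 2)) = 42*(2/(-4)) = 42*(-¼*2) = 42*(-½) = -21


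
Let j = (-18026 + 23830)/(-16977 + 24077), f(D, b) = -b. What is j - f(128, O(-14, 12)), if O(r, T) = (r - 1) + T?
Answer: -3874/1775 ≈ -2.1825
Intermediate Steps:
O(r, T) = -1 + T + r (O(r, T) = (-1 + r) + T = -1 + T + r)
j = 1451/1775 (j = 5804/7100 = 5804*(1/7100) = 1451/1775 ≈ 0.81746)
j - f(128, O(-14, 12)) = 1451/1775 - (-1)*(-1 + 12 - 14) = 1451/1775 - (-1)*(-3) = 1451/1775 - 1*3 = 1451/1775 - 3 = -3874/1775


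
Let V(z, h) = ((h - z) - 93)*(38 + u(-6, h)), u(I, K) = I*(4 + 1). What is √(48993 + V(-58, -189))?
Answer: √47201 ≈ 217.26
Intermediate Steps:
u(I, K) = 5*I (u(I, K) = I*5 = 5*I)
V(z, h) = -744 - 8*z + 8*h (V(z, h) = ((h - z) - 93)*(38 + 5*(-6)) = (-93 + h - z)*(38 - 30) = (-93 + h - z)*8 = -744 - 8*z + 8*h)
√(48993 + V(-58, -189)) = √(48993 + (-744 - 8*(-58) + 8*(-189))) = √(48993 + (-744 + 464 - 1512)) = √(48993 - 1792) = √47201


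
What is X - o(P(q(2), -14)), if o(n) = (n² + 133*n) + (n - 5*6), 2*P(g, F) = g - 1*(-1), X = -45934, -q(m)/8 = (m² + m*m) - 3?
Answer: -174685/4 ≈ -43671.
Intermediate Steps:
q(m) = 24 - 16*m² (q(m) = -8*((m² + m*m) - 3) = -8*((m² + m²) - 3) = -8*(2*m² - 3) = -8*(-3 + 2*m²) = 24 - 16*m²)
P(g, F) = ½ + g/2 (P(g, F) = (g - 1*(-1))/2 = (g + 1)/2 = (1 + g)/2 = ½ + g/2)
o(n) = -30 + n² + 134*n (o(n) = (n² + 133*n) + (n - 30) = (n² + 133*n) + (-30 + n) = -30 + n² + 134*n)
X - o(P(q(2), -14)) = -45934 - (-30 + (½ + (24 - 16*2²)/2)² + 134*(½ + (24 - 16*2²)/2)) = -45934 - (-30 + (½ + (24 - 16*4)/2)² + 134*(½ + (24 - 16*4)/2)) = -45934 - (-30 + (½ + (24 - 64)/2)² + 134*(½ + (24 - 64)/2)) = -45934 - (-30 + (½ + (½)*(-40))² + 134*(½ + (½)*(-40))) = -45934 - (-30 + (½ - 20)² + 134*(½ - 20)) = -45934 - (-30 + (-39/2)² + 134*(-39/2)) = -45934 - (-30 + 1521/4 - 2613) = -45934 - 1*(-9051/4) = -45934 + 9051/4 = -174685/4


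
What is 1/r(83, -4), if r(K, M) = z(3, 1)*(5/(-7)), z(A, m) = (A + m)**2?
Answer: -7/80 ≈ -0.087500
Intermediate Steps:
r(K, M) = -80/7 (r(K, M) = (3 + 1)**2*(5/(-7)) = 4**2*(5*(-1/7)) = 16*(-5/7) = -80/7)
1/r(83, -4) = 1/(-80/7) = -7/80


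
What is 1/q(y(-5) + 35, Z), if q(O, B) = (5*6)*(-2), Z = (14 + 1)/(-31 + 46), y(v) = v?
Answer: -1/60 ≈ -0.016667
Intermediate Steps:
Z = 1 (Z = 15/15 = 15*(1/15) = 1)
q(O, B) = -60 (q(O, B) = 30*(-2) = -60)
1/q(y(-5) + 35, Z) = 1/(-60) = -1/60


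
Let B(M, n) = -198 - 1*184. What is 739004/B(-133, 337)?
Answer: -369502/191 ≈ -1934.6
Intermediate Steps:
B(M, n) = -382 (B(M, n) = -198 - 184 = -382)
739004/B(-133, 337) = 739004/(-382) = 739004*(-1/382) = -369502/191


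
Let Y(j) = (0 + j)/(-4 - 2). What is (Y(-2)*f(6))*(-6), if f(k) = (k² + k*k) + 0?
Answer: -144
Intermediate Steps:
f(k) = 2*k² (f(k) = (k² + k²) + 0 = 2*k² + 0 = 2*k²)
Y(j) = -j/6 (Y(j) = j/(-6) = j*(-⅙) = -j/6)
(Y(-2)*f(6))*(-6) = ((-⅙*(-2))*(2*6²))*(-6) = ((2*36)/3)*(-6) = ((⅓)*72)*(-6) = 24*(-6) = -144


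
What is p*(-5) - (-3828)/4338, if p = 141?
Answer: -509077/723 ≈ -704.12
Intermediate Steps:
p*(-5) - (-3828)/4338 = 141*(-5) - (-3828)/4338 = -705 - (-3828)/4338 = -705 - 1*(-638/723) = -705 + 638/723 = -509077/723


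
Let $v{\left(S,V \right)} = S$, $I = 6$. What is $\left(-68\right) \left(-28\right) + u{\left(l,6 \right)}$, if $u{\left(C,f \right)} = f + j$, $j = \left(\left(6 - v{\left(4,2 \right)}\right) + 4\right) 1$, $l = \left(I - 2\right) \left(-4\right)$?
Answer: $1916$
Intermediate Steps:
$l = -16$ ($l = \left(6 - 2\right) \left(-4\right) = 4 \left(-4\right) = -16$)
$j = 6$ ($j = \left(\left(6 - 4\right) + 4\right) 1 = \left(2 + 4\right) 1 = 6 \cdot 1 = 6$)
$u{\left(C,f \right)} = 6 + f$ ($u{\left(C,f \right)} = f + 6 = 6 + f$)
$\left(-68\right) \left(-28\right) + u{\left(l,6 \right)} = \left(-68\right) \left(-28\right) + \left(6 + 6\right) = 1904 + 12 = 1916$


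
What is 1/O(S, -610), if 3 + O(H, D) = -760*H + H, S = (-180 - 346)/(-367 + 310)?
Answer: -19/133135 ≈ -0.00014271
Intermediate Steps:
S = 526/57 (S = -526/(-57) = -526*(-1/57) = 526/57 ≈ 9.2281)
O(H, D) = -3 - 759*H (O(H, D) = -3 + (-760*H + H) = -3 - 759*H)
1/O(S, -610) = 1/(-3 - 759*526/57) = 1/(-3 - 133078/19) = 1/(-133135/19) = -19/133135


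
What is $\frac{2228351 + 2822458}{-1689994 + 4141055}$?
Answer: $\frac{5050809}{2451061} \approx 2.0607$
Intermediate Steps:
$\frac{2228351 + 2822458}{-1689994 + 4141055} = \frac{5050809}{2451061}$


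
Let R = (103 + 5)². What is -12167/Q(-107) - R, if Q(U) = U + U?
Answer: -2483929/214 ≈ -11607.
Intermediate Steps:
Q(U) = 2*U
R = 11664 (R = 108² = 11664)
-12167/Q(-107) - R = -12167/(2*(-107)) - 1*11664 = -12167/(-214) - 11664 = -12167*(-1/214) - 11664 = 12167/214 - 11664 = -2483929/214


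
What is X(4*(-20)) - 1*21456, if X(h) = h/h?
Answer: -21455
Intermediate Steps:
X(h) = 1
X(4*(-20)) - 1*21456 = 1 - 1*21456 = 1 - 21456 = -21455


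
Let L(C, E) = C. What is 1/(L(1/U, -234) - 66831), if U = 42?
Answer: -42/2806901 ≈ -1.4963e-5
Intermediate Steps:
1/(L(1/U, -234) - 66831) = 1/(1/42 - 66831) = 1/(-2806901/42) = -42/2806901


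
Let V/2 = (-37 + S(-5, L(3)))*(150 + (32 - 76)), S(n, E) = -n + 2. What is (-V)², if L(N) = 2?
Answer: 40449600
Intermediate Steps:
S(n, E) = 2 - n
V = -6360 (V = 2*((-37 + (2 - 1*(-5)))*(150 + (32 - 76))) = 2*((-37 + (2 + 5))*(150 - 44)) = 2*((-37 + 7)*106) = 2*(-30*106) = 2*(-3180) = -6360)
(-V)² = (-1*(-6360))² = 6360² = 40449600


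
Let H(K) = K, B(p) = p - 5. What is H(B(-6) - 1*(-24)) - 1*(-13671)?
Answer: 13684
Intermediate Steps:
B(p) = -5 + p
H(B(-6) - 1*(-24)) - 1*(-13671) = ((-5 - 6) - 1*(-24)) - 1*(-13671) = (-11 + 24) + 13671 = 13 + 13671 = 13684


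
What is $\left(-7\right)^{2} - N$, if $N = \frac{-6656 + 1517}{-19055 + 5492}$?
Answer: $\frac{73272}{1507} \approx 48.621$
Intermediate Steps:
$N = \frac{571}{1507}$ ($N = - \frac{5139}{-13563} = \left(-5139\right) \left(- \frac{1}{13563}\right) = \frac{571}{1507} \approx 0.3789$)
$\left(-7\right)^{2} - N = \left(-7\right)^{2} - \frac{571}{1507} = 49 - \frac{571}{1507} = \frac{73272}{1507}$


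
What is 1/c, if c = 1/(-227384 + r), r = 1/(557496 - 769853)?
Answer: -48286584089/212357 ≈ -2.2738e+5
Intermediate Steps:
r = -1/212357 (r = 1/(-212357) = -1/212357 ≈ -4.7091e-6)
c = -212357/48286584089 (c = 1/(-227384 - 1/212357) = 1/(-48286584089/212357) = -212357/48286584089 ≈ -4.3978e-6)
1/c = 1/(-212357/48286584089) = -48286584089/212357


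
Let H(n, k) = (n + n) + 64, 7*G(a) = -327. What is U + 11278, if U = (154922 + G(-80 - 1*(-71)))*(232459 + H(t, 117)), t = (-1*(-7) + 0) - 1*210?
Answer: 251644385805/7 ≈ 3.5949e+10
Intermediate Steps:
t = -203 (t = (7 + 0) - 210 = 7 - 210 = -203)
G(a) = -327/7 (G(a) = (1/7)*(-327) = -327/7)
H(n, k) = 64 + 2*n (H(n, k) = 2*n + 64 = 64 + 2*n)
U = 251644306859/7 (U = (154922 - 327/7)*(232459 + (64 + 2*(-203))) = 1084127*(232459 + (64 - 406))/7 = 1084127*(232459 - 342)/7 = (1084127/7)*232117 = 251644306859/7 ≈ 3.5949e+10)
U + 11278 = 251644306859/7 + 11278 = 251644385805/7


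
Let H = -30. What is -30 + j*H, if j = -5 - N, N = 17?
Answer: 630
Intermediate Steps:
j = -22 (j = -5 - 1*17 = -5 - 17 = -22)
-30 + j*H = -30 - 22*(-30) = -30 + 660 = 630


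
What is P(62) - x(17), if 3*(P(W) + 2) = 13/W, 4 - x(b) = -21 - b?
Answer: -8171/186 ≈ -43.930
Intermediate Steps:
x(b) = 25 + b (x(b) = 4 - (-21 - b) = 4 + (21 + b) = 25 + b)
P(W) = -2 + 13/(3*W) (P(W) = -2 + (13/W)/3 = -2 + 13/(3*W))
P(62) - x(17) = (-2 + (13/3)/62) - (25 + 17) = (-2 + (13/3)*(1/62)) - 1*42 = (-2 + 13/186) - 42 = -359/186 - 42 = -8171/186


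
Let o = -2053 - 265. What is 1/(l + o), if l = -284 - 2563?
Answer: -1/5165 ≈ -0.00019361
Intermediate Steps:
o = -2318
l = -2847
1/(l + o) = 1/(-2847 - 2318) = 1/(-5165) = -1/5165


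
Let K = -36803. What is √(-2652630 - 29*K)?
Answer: I*√1585343 ≈ 1259.1*I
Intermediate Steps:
√(-2652630 - 29*K) = √(-2652630 - 29*(-36803)) = √(-2652630 + 1067287) = √(-1585343) = I*√1585343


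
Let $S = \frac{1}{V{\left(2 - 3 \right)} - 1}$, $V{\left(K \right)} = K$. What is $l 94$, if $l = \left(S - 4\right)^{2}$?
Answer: $\frac{3807}{2} \approx 1903.5$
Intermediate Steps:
$S = - \frac{1}{2}$ ($S = \frac{1}{\left(2 - 3\right) - 1} = \frac{1}{-1 - 1} = \frac{1}{-2} = - \frac{1}{2} \approx -0.5$)
$l = \frac{81}{4}$ ($l = \left(- \frac{1}{2} - 4\right)^{2} = \left(- \frac{9}{2}\right)^{2} = \frac{81}{4} \approx 20.25$)
$l 94 = \frac{81}{4} \cdot 94 = \frac{3807}{2}$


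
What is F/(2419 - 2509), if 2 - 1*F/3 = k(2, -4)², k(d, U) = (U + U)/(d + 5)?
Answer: -17/735 ≈ -0.023129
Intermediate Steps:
k(d, U) = 2*U/(5 + d) (k(d, U) = (2*U)/(5 + d) = 2*U/(5 + d))
F = 102/49 (F = 6 - 3*64/(5 + 2)² = 6 - 3*(2*(-4)/7)² = 6 - 3*(2*(-4)*(⅐))² = 6 - 3*(-8/7)² = 6 - 3*64/49 = 6 - 192/49 = 102/49 ≈ 2.0816)
F/(2419 - 2509) = 102/(49*(2419 - 2509)) = (102/49)/(-90) = (102/49)*(-1/90) = -17/735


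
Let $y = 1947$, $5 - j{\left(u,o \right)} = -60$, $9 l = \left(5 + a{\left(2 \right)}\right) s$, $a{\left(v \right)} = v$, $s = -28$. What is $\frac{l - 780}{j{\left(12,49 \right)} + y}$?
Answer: $- \frac{1804}{4527} \approx -0.3985$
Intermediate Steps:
$l = - \frac{196}{9}$ ($l = \frac{\left(5 + 2\right) \left(-28\right)}{9} = \frac{7 \left(-28\right)}{9} = \frac{1}{9} \left(-196\right) = - \frac{196}{9} \approx -21.778$)
$j{\left(u,o \right)} = 65$ ($j{\left(u,o \right)} = 5 - -60 = 5 + 60 = 65$)
$\frac{l - 780}{j{\left(12,49 \right)} + y} = \frac{- \frac{196}{9} - 780}{65 + 1947} = - \frac{7216}{9 \cdot 2012} = \left(- \frac{7216}{9}\right) \frac{1}{2012} = - \frac{1804}{4527}$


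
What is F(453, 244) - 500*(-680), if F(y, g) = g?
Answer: 340244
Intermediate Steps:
F(453, 244) - 500*(-680) = 244 - 500*(-680) = 244 - 1*(-340000) = 244 + 340000 = 340244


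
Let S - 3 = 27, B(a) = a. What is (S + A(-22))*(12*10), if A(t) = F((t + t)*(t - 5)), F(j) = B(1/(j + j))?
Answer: 356405/99 ≈ 3600.1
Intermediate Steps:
S = 30 (S = 3 + 27 = 30)
F(j) = 1/(2*j) (F(j) = 1/(j + j) = 1/(2*j))
A(t) = 1/(4*t*(-5 + t)) (A(t) = 1/(2*(((t + t)*(t - 5)))) = 1/(2*(((2*t)*(-5 + t)))) = 1/(2*((2*t*(-5 + t)))) = (1/(2*t*(-5 + t)))/2 = 1/(4*t*(-5 + t)))
(S + A(-22))*(12*10) = (30 + (¼)/(-22*(-5 - 22)))*(12*10) = (30 + (¼)*(-1/22)/(-27))*120 = (30 + (¼)*(-1/22)*(-1/27))*120 = (30 + 1/2376)*120 = (71281/2376)*120 = 356405/99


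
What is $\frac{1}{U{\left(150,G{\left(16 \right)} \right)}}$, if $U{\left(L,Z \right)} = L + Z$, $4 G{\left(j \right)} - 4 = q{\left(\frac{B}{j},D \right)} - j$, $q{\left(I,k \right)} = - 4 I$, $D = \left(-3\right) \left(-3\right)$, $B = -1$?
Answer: $\frac{16}{2353} \approx 0.0067998$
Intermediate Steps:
$D = 9$
$G{\left(j \right)} = 1 + \frac{1}{j} - \frac{j}{4}$ ($G{\left(j \right)} = 1 + \frac{- 4 \left(- \frac{1}{j}\right) - j}{4} = 1 + \frac{\frac{4}{j} - j}{4} = 1 + \frac{- j + \frac{4}{j}}{4} = 1 - \left(- \frac{1}{j} + \frac{j}{4}\right) = 1 + \frac{1}{j} - \frac{j}{4}$)
$\frac{1}{U{\left(150,G{\left(16 \right)} \right)}} = \frac{1}{150 + \left(1 + \frac{1}{16} - 4\right)} = \frac{1}{150 - \frac{47}{16}} = \frac{1}{\frac{2353}{16}} = \frac{16}{2353}$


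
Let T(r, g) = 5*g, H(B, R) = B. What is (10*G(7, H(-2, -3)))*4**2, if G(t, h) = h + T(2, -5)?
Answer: -4320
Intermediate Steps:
G(t, h) = -25 + h (G(t, h) = h + 5*(-5) = h - 25 = -25 + h)
(10*G(7, H(-2, -3)))*4**2 = (10*(-25 - 2))*4**2 = (10*(-27))*16 = -270*16 = -4320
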